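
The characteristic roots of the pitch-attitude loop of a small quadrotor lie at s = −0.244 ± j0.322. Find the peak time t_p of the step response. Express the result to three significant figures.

t_p ≈ 9.76 s

t_p = π/ω_d with ω_d = 0.322 (the imaginary part), so t_p = 9.76 s.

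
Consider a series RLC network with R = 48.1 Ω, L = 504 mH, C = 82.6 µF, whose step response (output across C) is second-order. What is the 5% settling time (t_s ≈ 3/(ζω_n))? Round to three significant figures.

t_s ≈ 0.0629 s

For a series RLC circuit (capacitor voltage as output), ω_n = 1/√(LC) = 1/√(504 mH · 82.6 µF) = 155 rad/s.
ζ = (R/2)·√(C/L) = (48.1/2)·√(82.6 µF/504 mH) = 0.308.
t_s ≈ 3/(ζω_n) = 0.0629 s.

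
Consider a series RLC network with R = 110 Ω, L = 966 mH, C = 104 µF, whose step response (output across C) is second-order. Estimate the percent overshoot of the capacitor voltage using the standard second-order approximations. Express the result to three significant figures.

%OS ≈ 11.3%

For a series RLC circuit (capacitor voltage as output), ω_n = 1/√(LC) = 1/√(966 mH · 104 µF) = 99.8 rad/s.
ζ = (R/2)·√(C/L) = (110/2)·√(104 µF/966 mH) = 0.571.
Overshoot: exp(−π·0.571/√(1−0.571²)) = 0.113, i.e. 11.3%.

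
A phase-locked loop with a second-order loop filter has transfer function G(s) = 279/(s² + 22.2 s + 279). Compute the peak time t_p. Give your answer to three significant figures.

ω_n = √279 = 16.7 rad/s; ζ = 22.2/(2·16.7) = 0.665.
The damped frequency ω_d = ω_n√(1−ζ²) = 12.5 rad/s. Then t_p = π/ω_d = 0.252 s.

t_p ≈ 0.252 s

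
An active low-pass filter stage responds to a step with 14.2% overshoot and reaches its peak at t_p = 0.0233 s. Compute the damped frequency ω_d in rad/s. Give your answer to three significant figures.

t_p = π/ω_d, so ω_d = π/0.0233 = 135 rad/s.

ω_d ≈ 135 rad/s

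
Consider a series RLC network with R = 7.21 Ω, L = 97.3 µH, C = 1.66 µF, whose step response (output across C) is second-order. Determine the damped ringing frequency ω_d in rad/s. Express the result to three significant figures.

ω_d ≈ 69400 rad/s

For a series RLC circuit (capacitor voltage as output), ω_n = 1/√(LC) = 1/√(97.3 µH · 1.66 µF) = 78700 rad/s.
ζ = (R/2)·√(C/L) = (7.21/2)·√(1.66 µF/97.3 µH) = 0.471.
The damped frequency ω_d = ω_n√(1−ζ²) = 69400 rad/s.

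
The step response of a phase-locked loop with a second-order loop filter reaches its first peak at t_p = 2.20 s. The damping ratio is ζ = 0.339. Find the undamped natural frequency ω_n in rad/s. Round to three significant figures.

ω_n ≈ 1.52 rad/s

Peak time t_p = π/ω_d, so ω_d = π/t_p = π/2.20 = 1.43 rad/s.
ω_n = ω_d/√(1−ζ²) = 1.43/√0.885 = 1.52 rad/s.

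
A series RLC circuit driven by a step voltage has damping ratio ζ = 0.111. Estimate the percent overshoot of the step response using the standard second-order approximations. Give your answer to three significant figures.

For an underdamped second-order system, %OS = 100·exp(−πζ/√(1−ζ²)).
πζ/√(1−ζ²) = π·0.111/√(1−0.0123) = 0.3509, so %OS = 100·e^(−0.3509) = 70.4%.

%OS ≈ 70.4%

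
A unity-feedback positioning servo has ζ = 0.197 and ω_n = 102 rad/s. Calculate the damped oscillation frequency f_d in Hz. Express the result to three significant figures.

ω_d = ω_n√(1−ζ²) = 102·√0.961 = 100 rad/s.
f_d = ω_d/(2π) = 15.9 Hz.

f_d ≈ 15.9 Hz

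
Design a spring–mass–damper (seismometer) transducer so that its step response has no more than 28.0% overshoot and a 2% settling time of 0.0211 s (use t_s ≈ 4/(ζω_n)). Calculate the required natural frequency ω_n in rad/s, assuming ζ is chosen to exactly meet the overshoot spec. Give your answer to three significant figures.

ω_n ≈ 505 rad/s

Inverting the overshoot relation: ζ = |ln 0.280|/√(π² + ln²0.280) = 0.376.
From t_s ≈ 4/(ζω_n): ω_n = 4/(ζ·t_s) = 4/(0.376·0.0211) = 505 rad/s.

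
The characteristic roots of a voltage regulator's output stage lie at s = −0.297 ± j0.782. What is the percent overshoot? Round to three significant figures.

%OS ≈ 30.3%

The poles are at −σ ± jω_d with σ = 0.297 and ω_d = 0.782, so ω_n = √(σ²+ω_d²) = 0.837 rad/s and ζ = σ/ω_n = 0.355.
Overshoot: exp(−π·0.355/√(1−0.355²)) = 0.303, i.e. 30.3%.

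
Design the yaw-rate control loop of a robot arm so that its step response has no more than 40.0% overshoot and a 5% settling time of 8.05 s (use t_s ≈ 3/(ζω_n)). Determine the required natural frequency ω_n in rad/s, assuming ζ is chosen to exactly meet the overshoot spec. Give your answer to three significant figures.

Inverting the overshoot relation: ζ = |ln 0.400|/√(π² + ln²0.400) = 0.280.
Then ω_n = 3/(ζ t_s) = 3/(0.280 × 8.05) = 1.33 rad/s.

ω_n ≈ 1.33 rad/s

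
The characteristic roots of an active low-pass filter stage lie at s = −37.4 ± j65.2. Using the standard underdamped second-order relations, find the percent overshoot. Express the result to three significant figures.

%OS ≈ 16.5%

With σ = 37.4, ω_d = 65.2: ω_n = √(σ²+ω_d²) = 75.2 rad/s, ζ = σ/ω_n = 0.498.
%OS = 100·exp(−πζ/√(1−ζ²)) = 16.5%.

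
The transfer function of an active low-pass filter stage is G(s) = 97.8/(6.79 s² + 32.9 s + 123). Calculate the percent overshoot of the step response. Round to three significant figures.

%OS ≈ 11.4%

Dividing through by 6.79: denominator becomes s² + 4.845 s + 18.11.
So ω_n = √18.11 = 4.26 rad/s and ζ = 4.845/(2·4.26) = 0.569.
%OS = 100 e^{−πζ/√(1−ζ²)} with ζ = 0.569 gives 11.4%.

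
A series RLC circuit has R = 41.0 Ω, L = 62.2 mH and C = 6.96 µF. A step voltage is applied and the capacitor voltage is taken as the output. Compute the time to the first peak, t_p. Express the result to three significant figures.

t_p ≈ 0.00212 s

For a series RLC circuit (capacitor voltage as output), ω_n = 1/√(LC) = 1/√(62.2 mH · 6.96 µF) = 1520 rad/s.
ζ = (R/2)·√(C/L) = (41.0/2)·√(6.96 µF/62.2 mH) = 0.217.
The damped frequency ω_d = ω_n√(1−ζ²) = 1480 rad/s. t_p = π/ω_d = 0.00212 s.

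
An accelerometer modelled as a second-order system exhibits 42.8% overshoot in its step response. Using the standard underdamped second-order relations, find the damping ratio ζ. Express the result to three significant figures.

ζ = −ln(OS)/√(π² + (ln OS)²). With OS = 0.428, ln OS = −0.8486 and ζ = 0.8486/3.254 = 0.261.

ζ ≈ 0.261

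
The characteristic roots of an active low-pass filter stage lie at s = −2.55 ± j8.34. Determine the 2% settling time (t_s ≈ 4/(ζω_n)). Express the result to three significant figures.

For poles at −σ ± jω_d, ζω_n = σ = 2.55, so t_s ≈ 4/σ = 1.57 s.

t_s ≈ 1.57 s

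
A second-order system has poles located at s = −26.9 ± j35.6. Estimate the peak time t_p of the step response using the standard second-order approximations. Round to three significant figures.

t_p ≈ 0.0882 s

t_p = π/ω_d with ω_d = 35.6 (the imaginary part), so t_p = 0.0882 s.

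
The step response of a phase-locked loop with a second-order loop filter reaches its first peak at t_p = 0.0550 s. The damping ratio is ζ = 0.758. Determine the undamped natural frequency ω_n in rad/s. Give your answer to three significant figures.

ω_n ≈ 87.6 rad/s

Peak time t_p = π/ω_d, so ω_d = π/t_p = π/0.0550 = 57.1 rad/s.
ω_n = ω_d/√(1−ζ²) = 57.1/√0.425 = 87.6 rad/s.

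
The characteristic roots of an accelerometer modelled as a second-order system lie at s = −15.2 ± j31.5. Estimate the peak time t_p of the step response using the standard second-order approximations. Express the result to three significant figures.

t_p = π/ω_d with ω_d = 31.5 (the imaginary part), so t_p = 0.0997 s.

t_p ≈ 0.0997 s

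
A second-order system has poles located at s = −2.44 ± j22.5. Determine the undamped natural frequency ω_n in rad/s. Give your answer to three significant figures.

ω_n ≈ 22.6 rad/s

|pole| = ω_n = √(2.44² + 22.5²) = 22.6 rad/s; ζ = cos θ = σ/ω_n = 0.108.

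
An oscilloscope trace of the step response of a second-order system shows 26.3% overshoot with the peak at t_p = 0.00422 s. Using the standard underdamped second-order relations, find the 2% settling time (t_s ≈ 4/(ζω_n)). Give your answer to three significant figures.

t_s ≈ 0.0126 s

From the overshoot, ζ = −ln(OS)/√(π²+ln²(OS)) = 0.391.
From t_p = π/ω_d, ω_d = π/0.00422 = 744 rad/s, so ω_n = ω_d/√(1−ζ²) = 809 rad/s.
t_s ≈ 4/(ζω_n) = 4/(0.391·809) = 0.0126 s.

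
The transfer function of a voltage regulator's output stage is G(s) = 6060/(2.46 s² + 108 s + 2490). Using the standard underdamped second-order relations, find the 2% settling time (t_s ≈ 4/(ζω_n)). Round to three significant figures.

Dividing through by 2.46: denominator becomes s² + 43.90 s + 1012.
So ω_n = √1012 = 31.8 rad/s and ζ = 43.90/(2·31.8) = 0.690.
t_s ≈ 4/(ζω_n) = 0.182 s.

t_s ≈ 0.182 s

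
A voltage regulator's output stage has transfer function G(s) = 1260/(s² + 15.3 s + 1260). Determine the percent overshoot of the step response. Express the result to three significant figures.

Comparing the denominator to s² + 2ζω_n s + ω_n²: ω_n = √1260 = 35.5 rad/s, and 2ζω_n = 15.3 so ζ = 15.3/(2·35.5) = 0.216.
Overshoot: exp(−π·0.216/√(1−0.216²)) = 0.500, i.e. 50.0%.

%OS ≈ 50.0%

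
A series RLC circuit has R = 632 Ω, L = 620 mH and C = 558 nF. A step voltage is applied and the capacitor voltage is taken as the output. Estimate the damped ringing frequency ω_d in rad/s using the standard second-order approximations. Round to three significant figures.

For a series RLC circuit (capacitor voltage as output), ω_n = 1/√(LC) = 1/√(620 mH · 558 nF) = 1700 rad/s.
ζ = (R/2)·√(C/L) = (632/2)·√(558 nF/620 mH) = 0.300.
ω_d = 1700·√(1 − 0.300²) = 1620 rad/s.

ω_d ≈ 1620 rad/s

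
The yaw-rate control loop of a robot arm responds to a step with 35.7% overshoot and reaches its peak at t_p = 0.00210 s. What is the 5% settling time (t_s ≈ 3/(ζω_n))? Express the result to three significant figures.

ζ from %OS: ζ = |ln 0.357|/√(π²+ln²0.357) = 0.312.
t_p = π/ω_d ⇒ ω_d = 1500 rad/s; then ω_n = ω_d/√(1−ζ²) = 1570 rad/s.
t_s ≈ 3/(ζω_n) = 3/(0.312·1570) = 0.00612 s.

t_s ≈ 0.00612 s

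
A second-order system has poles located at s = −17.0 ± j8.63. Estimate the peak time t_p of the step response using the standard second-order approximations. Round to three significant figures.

t_p = π/ω_d with ω_d = 8.63 (the imaginary part), so t_p = 0.364 s.

t_p ≈ 0.364 s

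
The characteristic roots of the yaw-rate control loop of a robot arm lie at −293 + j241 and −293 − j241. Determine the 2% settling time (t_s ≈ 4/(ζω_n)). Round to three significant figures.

t_s ≈ 0.0137 s

For poles at −σ ± jω_d, ζω_n = σ = 293, so t_s ≈ 4/σ = 0.0137 s.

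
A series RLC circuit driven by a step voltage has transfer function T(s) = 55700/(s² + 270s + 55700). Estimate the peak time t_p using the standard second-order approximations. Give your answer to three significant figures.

Matching coefficients with s² + 2ζω_n s + ω_n² gives ω_n² = 55700 ⇒ ω_n = 236 rad/s, and ζ = 270/(2ω_n) = 0.572.
ω_d = 236·√(1 − 0.572²) = 194 rad/s. Then t_p = π/ω_d = 0.0162 s.

t_p ≈ 0.0162 s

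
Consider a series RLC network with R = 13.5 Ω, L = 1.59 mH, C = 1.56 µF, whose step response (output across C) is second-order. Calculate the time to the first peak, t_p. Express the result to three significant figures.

t_p ≈ 0.000160 s

For a series RLC circuit (capacitor voltage as output), ω_n = 1/√(LC) = 1/√(1.59 mH · 1.56 µF) = 20100 rad/s.
ζ = (R/2)·√(C/L) = (13.5/2)·√(1.56 µF/1.59 mH) = 0.211.
ω_d = 20100·√(1 − 0.211²) = 19600 rad/s. t_p = π/ω_d = 0.000160 s.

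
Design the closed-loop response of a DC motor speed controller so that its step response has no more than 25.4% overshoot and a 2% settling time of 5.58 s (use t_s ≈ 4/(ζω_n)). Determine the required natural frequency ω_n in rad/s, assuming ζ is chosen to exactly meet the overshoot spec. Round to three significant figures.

ω_n ≈ 1.79 rad/s

ζ = −ln(OS)/√(π² + (ln OS)²). With OS = 0.254, ln OS = −1.370 and ζ = 1.370/3.427 = 0.400.
From t_s ≈ 4/(ζω_n): ω_n = 4/(ζ·t_s) = 4/(0.400·5.58) = 1.79 rad/s.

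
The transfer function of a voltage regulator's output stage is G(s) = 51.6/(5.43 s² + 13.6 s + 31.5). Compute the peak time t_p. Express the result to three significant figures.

Dividing through by 5.43: denominator becomes s² + 2.505 s + 5.801.
So ω_n = √5.801 = 2.41 rad/s and ζ = 2.505/(2·2.41) = 0.520.
The damped frequency ω_d = ω_n√(1−ζ²) = 2.06 rad/s. t_p = π/ω_d = 1.53 s.

t_p ≈ 1.53 s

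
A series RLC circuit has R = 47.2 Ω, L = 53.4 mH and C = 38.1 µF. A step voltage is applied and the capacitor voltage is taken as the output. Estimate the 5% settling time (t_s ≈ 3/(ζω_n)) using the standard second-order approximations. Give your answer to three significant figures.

t_s ≈ 0.00679 s

For a series RLC circuit (capacitor voltage as output), ω_n = 1/√(LC) = 1/√(53.4 mH · 38.1 µF) = 701 rad/s.
ζ = (R/2)·√(C/L) = (47.2/2)·√(38.1 µF/53.4 mH) = 0.630.
t_s ≈ 3/(ζω_n) = 0.00679 s.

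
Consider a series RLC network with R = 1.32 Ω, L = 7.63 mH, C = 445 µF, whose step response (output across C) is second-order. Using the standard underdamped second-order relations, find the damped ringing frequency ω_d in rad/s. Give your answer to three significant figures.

For a series RLC circuit (capacitor voltage as output), ω_n = 1/√(LC) = 1/√(7.63 mH · 445 µF) = 543 rad/s.
ζ = (R/2)·√(C/L) = (1.32/2)·√(445 µF/7.63 mH) = 0.159.
The damped frequency ω_d = ω_n√(1−ζ²) = 536 rad/s.

ω_d ≈ 536 rad/s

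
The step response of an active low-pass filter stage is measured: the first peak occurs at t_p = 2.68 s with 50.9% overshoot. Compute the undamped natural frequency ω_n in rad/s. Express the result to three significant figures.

From the overshoot, ζ = −ln(OS)/√(π²+ln²(OS)) = 0.210.
t_p = π/ω_d ⇒ ω_d = 1.17 rad/s; then ω_n = ω_d/√(1−ζ²) = 1.20 rad/s.

ω_n ≈ 1.20 rad/s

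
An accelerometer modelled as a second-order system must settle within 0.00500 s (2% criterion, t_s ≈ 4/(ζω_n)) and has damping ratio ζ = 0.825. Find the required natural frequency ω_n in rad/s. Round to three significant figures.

ω_n ≈ 970 rad/s

Rearranging t_s ≈ 4/(ζω_n) gives ω_n = 4/(ζ·t_s) = 4/(0.825 × 0.00500) = 970 rad/s.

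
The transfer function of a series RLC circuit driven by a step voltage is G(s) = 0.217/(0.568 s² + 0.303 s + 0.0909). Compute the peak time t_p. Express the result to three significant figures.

t_p ≈ 10.5 s

Dividing through by 0.568: denominator becomes s² + 0.5335 s + 0.1600.
So ω_n = √0.1600 = 0.400 rad/s and ζ = 0.5335/(2·0.400) = 0.667.
ω_d = ω_n√(1−ζ²) = 0.298 rad/s. t_p = π/ω_d = 10.5 s.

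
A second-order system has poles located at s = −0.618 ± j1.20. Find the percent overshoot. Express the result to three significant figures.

%OS ≈ 19.8%

|pole| = ω_n = √(0.618² + 1.20²) = 1.35 rad/s; ζ = cos θ = σ/ω_n = 0.458.
%OS = 100 e^{−πζ/√(1−ζ²)} with ζ = 0.458 gives 19.8%.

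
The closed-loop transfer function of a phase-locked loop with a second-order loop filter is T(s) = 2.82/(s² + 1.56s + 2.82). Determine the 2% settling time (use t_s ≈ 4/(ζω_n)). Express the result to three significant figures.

t_s ≈ 5.13 s

Matching coefficients with s² + 2ζω_n s + ω_n² gives ω_n² = 2.82 ⇒ ω_n = 1.68 rad/s, and ζ = 1.56/(2ω_n) = 0.464.
t_s ≈ 4/(ζω_n) = 4/(0.464·1.68) = 5.13 s.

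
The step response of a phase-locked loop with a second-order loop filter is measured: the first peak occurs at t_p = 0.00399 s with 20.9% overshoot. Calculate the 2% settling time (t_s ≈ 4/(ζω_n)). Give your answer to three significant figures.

t_s ≈ 0.0102 s

ζ from %OS: ζ = |ln 0.209|/√(π²+ln²0.209) = 0.446.
t_p = π/ω_d ⇒ ω_d = 787 rad/s; then ω_n = ω_d/√(1−ζ²) = 880 rad/s.
t_s ≈ 4/(ζω_n) = 4/(0.446·880) = 0.0102 s.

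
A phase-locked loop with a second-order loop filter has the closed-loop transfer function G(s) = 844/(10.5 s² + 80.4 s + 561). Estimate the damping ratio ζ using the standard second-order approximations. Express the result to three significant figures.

Dividing through by 10.5: denominator becomes s² + 7.657 s + 53.43.
So ω_n = √53.43 = 7.31 rad/s and ζ = 7.657/(2·7.31) = 0.524.

ζ ≈ 0.524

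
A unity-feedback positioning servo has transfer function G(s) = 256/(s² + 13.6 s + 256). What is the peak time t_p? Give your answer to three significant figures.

t_p ≈ 0.217 s

Comparing the denominator to s² + 2ζω_n s + ω_n²: ω_n = √256 = 16.0 rad/s, and 2ζω_n = 13.6 so ζ = 13.6/(2·16.0) = 0.425.
The damped frequency ω_d = ω_n√(1−ζ²) = 14.5 rad/s. Then t_p = π/ω_d = 0.217 s.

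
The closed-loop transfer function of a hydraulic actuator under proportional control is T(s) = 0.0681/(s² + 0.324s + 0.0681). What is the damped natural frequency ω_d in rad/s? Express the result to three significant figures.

ω_n = √0.0681 = 0.261 rad/s; ζ = 0.324/(2·0.261) = 0.621.
The damped frequency ω_d = ω_n√(1−ζ²) = 0.205 rad/s.

ω_d ≈ 0.205 rad/s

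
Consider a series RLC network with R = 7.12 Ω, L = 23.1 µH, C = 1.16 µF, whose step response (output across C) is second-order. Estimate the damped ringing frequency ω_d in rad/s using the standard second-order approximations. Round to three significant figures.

For a series RLC circuit (capacitor voltage as output), ω_n = 1/√(LC) = 1/√(23.1 µH · 1.16 µF) = 193000 rad/s.
ζ = (R/2)·√(C/L) = (7.12/2)·√(1.16 µF/23.1 µH) = 0.798.
The damped frequency ω_d = ω_n√(1−ζ²) = 116000 rad/s.

ω_d ≈ 116000 rad/s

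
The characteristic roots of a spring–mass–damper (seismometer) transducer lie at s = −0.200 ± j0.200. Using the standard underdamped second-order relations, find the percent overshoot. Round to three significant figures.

%OS ≈ 4.32%

The poles are at −σ ± jω_d with σ = 0.200 and ω_d = 0.200, so ω_n = √(σ²+ω_d²) = 0.283 rad/s and ζ = σ/ω_n = 0.707.
%OS = 100·exp(−πζ/√(1−ζ²)) = 4.32%.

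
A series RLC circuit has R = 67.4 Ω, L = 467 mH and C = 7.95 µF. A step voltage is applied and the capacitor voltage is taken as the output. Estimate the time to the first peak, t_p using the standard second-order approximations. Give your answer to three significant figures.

For a series RLC circuit (capacitor voltage as output), ω_n = 1/√(LC) = 1/√(467 mH · 7.95 µF) = 519 rad/s.
ζ = (R/2)·√(C/L) = (67.4/2)·√(7.95 µF/467 mH) = 0.139.
ω_d = 519·√(1 − 0.139²) = 514 rad/s. t_p = π/ω_d = 0.00611 s.

t_p ≈ 0.00611 s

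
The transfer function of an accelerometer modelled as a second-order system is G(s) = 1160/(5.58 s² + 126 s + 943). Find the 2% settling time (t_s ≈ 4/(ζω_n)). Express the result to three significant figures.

Dividing through by 5.58: denominator becomes s² + 22.58 s + 169.0.
So ω_n = √169.0 = 13.0 rad/s and ζ = 22.58/(2·13.0) = 0.868.
t_s ≈ 4/(ζω_n) = 0.354 s.

t_s ≈ 0.354 s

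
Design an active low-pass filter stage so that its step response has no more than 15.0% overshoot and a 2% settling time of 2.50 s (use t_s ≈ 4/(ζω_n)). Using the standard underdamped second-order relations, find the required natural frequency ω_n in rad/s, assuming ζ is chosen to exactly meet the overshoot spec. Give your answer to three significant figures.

ω_n ≈ 3.10 rad/s

From %OS = 100·exp(−πζ/√(1−ζ²)), invert to get ζ = −ln(OS)/√(π² + ln²(OS)) with OS = 0.150.
−ln 0.150 = 1.897, so ζ = 1.897/√(π² + 3.599) = 0.517.
From t_s ≈ 4/(ζω_n): ω_n = 4/(ζ·t_s) = 4/(0.517·2.50) = 3.10 rad/s.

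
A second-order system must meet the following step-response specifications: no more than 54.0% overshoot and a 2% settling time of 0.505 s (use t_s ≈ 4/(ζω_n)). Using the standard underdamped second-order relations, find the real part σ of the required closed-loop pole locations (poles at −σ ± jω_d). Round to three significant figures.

σ ≈ 7.92

The settling-time spec alone fixes σ = ζω_n = 4/t_s = 4/0.505 = 7.92.
(Overshoot then fixes ζ = 0.192 and hence ω_d = σ·√(1−ζ²)/ζ = 40.4 rad/s.)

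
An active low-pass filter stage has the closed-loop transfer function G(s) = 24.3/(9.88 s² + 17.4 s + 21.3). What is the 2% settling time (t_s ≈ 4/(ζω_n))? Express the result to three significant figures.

t_s ≈ 4.54 s

Dividing through by 9.88: denominator becomes s² + 1.761 s + 2.156.
So ω_n = √2.156 = 1.47 rad/s and ζ = 1.761/(2·1.47) = 0.600.
t_s ≈ 4/(ζω_n) = 4.54 s.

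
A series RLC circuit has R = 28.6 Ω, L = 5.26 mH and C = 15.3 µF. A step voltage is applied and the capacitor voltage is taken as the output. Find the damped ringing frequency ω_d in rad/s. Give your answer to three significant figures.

For a series RLC circuit (capacitor voltage as output), ω_n = 1/√(LC) = 1/√(5.26 mH · 15.3 µF) = 3530 rad/s.
ζ = (R/2)·√(C/L) = (28.6/2)·√(15.3 µF/5.26 mH) = 0.771.
The damped frequency ω_d = ω_n√(1−ζ²) = 2240 rad/s.

ω_d ≈ 2240 rad/s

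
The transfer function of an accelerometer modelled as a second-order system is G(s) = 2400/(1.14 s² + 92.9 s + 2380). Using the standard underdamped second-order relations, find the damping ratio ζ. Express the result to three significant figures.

Dividing through by 1.14: denominator becomes s² + 81.49 s + 2088.
So ω_n = √2088 = 45.7 rad/s and ζ = 81.49/(2·45.7) = 0.892.

ζ ≈ 0.892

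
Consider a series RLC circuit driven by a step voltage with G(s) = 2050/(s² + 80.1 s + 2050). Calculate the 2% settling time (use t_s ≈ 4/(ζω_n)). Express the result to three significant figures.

t_s ≈ 0.0999 s

Comparing the denominator to s² + 2ζω_n s + ω_n²: ω_n = √2050 = 45.3 rad/s, and 2ζω_n = 80.1 so ζ = 80.1/(2·45.3) = 0.885.
t_s ≈ 4/(ζω_n) = 4/(0.885·45.3) = 0.0999 s.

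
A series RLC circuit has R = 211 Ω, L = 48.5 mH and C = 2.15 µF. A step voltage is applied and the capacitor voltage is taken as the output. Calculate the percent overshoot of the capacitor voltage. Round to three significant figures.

%OS ≈ 4.50%

For a series RLC circuit (capacitor voltage as output), ω_n = 1/√(LC) = 1/√(48.5 mH · 2.15 µF) = 3100 rad/s.
ζ = (R/2)·√(C/L) = (211/2)·√(2.15 µF/48.5 mH) = 0.702.
%OS = 100·exp(−πζ/√(1−ζ²)) = 4.50%.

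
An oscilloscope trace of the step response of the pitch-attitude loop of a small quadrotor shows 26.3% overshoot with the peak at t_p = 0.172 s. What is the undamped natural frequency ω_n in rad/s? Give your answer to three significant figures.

ω_n ≈ 19.8 rad/s

From the overshoot, ζ = −ln(OS)/√(π²+ln²(OS)) = 0.391.
From t_p = π/ω_d, ω_d = π/0.172 = 18.3 rad/s, so ω_n = ω_d/√(1−ζ²) = 19.8 rad/s.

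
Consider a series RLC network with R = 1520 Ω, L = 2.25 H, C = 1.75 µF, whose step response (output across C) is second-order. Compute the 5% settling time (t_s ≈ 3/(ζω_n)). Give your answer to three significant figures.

t_s ≈ 0.00888 s

For a series RLC circuit (capacitor voltage as output), ω_n = 1/√(LC) = 1/√(2.25 H · 1.75 µF) = 504 rad/s.
ζ = (R/2)·√(C/L) = (1520/2)·√(1.75 µF/2.25 H) = 0.670.
t_s ≈ 3/(ζω_n) = 0.00888 s.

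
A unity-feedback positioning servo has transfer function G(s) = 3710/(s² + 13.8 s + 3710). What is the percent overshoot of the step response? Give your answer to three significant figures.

%OS ≈ 69.9%

Comparing the denominator to s² + 2ζω_n s + ω_n²: ω_n = √3710 = 60.9 rad/s, and 2ζω_n = 13.8 so ζ = 13.8/(2·60.9) = 0.113.
Overshoot: exp(−π·0.113/√(1−0.113²)) = 0.699, i.e. 69.9%.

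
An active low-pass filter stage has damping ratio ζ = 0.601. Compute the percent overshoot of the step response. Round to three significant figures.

For an underdamped second-order system, %OS = 100·exp(−πζ/√(1−ζ²)).
πζ/√(1−ζ²) = π·0.601/√(1−0.361) = 2.362, so %OS = 100·e^(−2.362) = 9.42%.

%OS ≈ 9.42%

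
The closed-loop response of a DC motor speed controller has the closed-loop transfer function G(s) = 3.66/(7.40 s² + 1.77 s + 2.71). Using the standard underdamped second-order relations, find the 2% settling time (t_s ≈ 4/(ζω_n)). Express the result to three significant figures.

t_s ≈ 33.4 s

Dividing through by 7.40: denominator becomes s² + 0.2392 s + 0.3662.
So ω_n = √0.3662 = 0.605 rad/s and ζ = 0.2392/(2·0.605) = 0.198.
t_s ≈ 4/(ζω_n) = 33.4 s.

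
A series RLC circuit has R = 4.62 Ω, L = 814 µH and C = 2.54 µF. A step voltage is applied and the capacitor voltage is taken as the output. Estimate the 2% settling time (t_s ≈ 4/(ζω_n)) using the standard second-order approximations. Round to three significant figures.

t_s ≈ 0.00141 s

For a series RLC circuit (capacitor voltage as output), ω_n = 1/√(LC) = 1/√(814 µH · 2.54 µF) = 22000 rad/s.
ζ = (R/2)·√(C/L) = (4.62/2)·√(2.54 µF/814 µH) = 0.129.
t_s ≈ 4/(ζω_n) = 0.00141 s.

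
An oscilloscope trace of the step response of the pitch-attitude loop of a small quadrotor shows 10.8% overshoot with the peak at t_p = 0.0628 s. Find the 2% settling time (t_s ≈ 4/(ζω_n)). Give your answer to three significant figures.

t_s ≈ 0.113 s

From the overshoot, ζ = −ln(OS)/√(π²+ln²(OS)) = 0.578.
t_p = π/ω_d ⇒ ω_d = 50.0 rad/s; then ω_n = ω_d/√(1−ζ²) = 61.3 rad/s.
t_s ≈ 4/(ζω_n) = 4/(0.578·61.3) = 0.113 s.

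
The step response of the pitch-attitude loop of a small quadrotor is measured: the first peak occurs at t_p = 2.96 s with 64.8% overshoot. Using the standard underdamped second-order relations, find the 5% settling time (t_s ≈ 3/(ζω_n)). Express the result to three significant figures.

The overshoot fixes ζ = −ln(OS)/√(π²+ln²(OS)) = 0.137.
From t_p = π/ω_d, ω_d = π/2.96 = 1.06 rad/s, so ω_n = ω_d/√(1−ζ²) = 1.07 rad/s.
t_s ≈ 3/(ζω_n) = 3/(0.137·1.07) = 20.5 s.

t_s ≈ 20.5 s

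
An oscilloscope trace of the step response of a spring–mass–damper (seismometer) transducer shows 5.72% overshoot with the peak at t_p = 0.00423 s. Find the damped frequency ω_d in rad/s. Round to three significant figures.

t_p = π/ω_d, so ω_d = π/0.00423 = 743 rad/s.

ω_d ≈ 743 rad/s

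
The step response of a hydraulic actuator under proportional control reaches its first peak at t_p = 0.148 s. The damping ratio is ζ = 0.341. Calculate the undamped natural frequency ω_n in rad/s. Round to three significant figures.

Peak time t_p = π/ω_d, so ω_d = π/t_p = π/0.148 = 21.2 rad/s.
ω_n = ω_d/√(1−ζ²) = 21.2/√0.884 = 22.6 rad/s.

ω_n ≈ 22.6 rad/s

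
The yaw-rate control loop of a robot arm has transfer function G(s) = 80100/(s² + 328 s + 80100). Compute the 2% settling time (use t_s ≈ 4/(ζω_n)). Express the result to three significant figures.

t_s ≈ 0.0244 s

Comparing the denominator to s² + 2ζω_n s + ω_n²: ω_n = √80100 = 283 rad/s, and 2ζω_n = 328 so ζ = 328/(2·283) = 0.579.
t_s ≈ 4/(ζω_n) = 4/(0.579·283) = 0.0244 s.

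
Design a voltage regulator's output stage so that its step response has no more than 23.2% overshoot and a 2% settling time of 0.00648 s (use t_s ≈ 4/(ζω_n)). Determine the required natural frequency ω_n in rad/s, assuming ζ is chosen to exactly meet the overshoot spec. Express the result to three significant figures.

ω_n ≈ 1460 rad/s

Inverting the overshoot relation: ζ = |ln 0.232|/√(π² + ln²0.232) = 0.422.
Then ω_n = 4/(ζ t_s) = 4/(0.422 × 0.00648) = 1460 rad/s.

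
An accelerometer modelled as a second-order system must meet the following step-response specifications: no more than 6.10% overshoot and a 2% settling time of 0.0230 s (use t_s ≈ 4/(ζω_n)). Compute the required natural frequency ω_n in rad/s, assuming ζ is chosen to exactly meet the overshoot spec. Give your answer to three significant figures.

ω_n ≈ 262 rad/s

Inverting the overshoot relation: ζ = |ln 0.0610|/√(π² + ln²0.0610) = 0.665.
From t_s ≈ 4/(ζω_n): ω_n = 4/(ζ·t_s) = 4/(0.665·0.0230) = 262 rad/s.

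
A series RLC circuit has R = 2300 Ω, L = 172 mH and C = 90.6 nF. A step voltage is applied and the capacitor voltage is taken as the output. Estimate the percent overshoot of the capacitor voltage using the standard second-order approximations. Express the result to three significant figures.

%OS ≈ 0.856%

For a series RLC circuit (capacitor voltage as output), ω_n = 1/√(LC) = 1/√(172 mH · 90.6 nF) = 8010 rad/s.
ζ = (R/2)·√(C/L) = (2300/2)·√(90.6 nF/172 mH) = 0.835.
Overshoot: exp(−π·0.835/√(1−0.835²)) = 0.00856, i.e. 0.856%.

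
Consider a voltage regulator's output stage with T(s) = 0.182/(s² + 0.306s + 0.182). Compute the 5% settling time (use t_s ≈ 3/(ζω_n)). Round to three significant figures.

ω_n = √0.182 = 0.427 rad/s; ζ = 0.306/(2·0.427) = 0.359.
t_s ≈ 3/(ζω_n) = 3/(0.359·0.427) = 19.6 s.

t_s ≈ 19.6 s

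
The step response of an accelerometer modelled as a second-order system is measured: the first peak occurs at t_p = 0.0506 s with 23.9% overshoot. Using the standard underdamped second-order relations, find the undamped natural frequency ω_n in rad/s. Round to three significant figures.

ω_n ≈ 68.2 rad/s

ζ from %OS: ζ = |ln 0.239|/√(π²+ln²0.239) = 0.415.
From t_p = π/ω_d, ω_d = π/0.0506 = 62.1 rad/s, so ω_n = ω_d/√(1−ζ²) = 68.2 rad/s.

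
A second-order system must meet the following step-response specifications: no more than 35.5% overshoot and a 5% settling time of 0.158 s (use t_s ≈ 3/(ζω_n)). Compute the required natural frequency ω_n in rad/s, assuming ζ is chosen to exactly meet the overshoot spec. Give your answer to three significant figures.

Inverting the overshoot relation: ζ = |ln 0.355|/√(π² + ln²0.355) = 0.313.
From t_s ≈ 3/(ζω_n): ω_n = 3/(ζ·t_s) = 3/(0.313·0.158) = 60.6 rad/s.

ω_n ≈ 60.6 rad/s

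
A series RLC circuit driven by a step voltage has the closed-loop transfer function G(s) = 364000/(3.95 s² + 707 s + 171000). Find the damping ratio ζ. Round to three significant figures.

ζ ≈ 0.430

Dividing through by 3.95: denominator becomes s² + 179.0 s + 43290.
So ω_n = √43290 = 208 rad/s and ζ = 179.0/(2·208) = 0.430.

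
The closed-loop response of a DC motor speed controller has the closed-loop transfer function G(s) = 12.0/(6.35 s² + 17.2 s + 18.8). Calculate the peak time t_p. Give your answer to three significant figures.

Dividing through by 6.35: denominator becomes s² + 2.709 s + 2.961.
So ω_n = √2.961 = 1.72 rad/s and ζ = 2.709/(2·1.72) = 0.787.
ω_d = ω_n√(1−ζ²) = 1.06 rad/s. t_p = π/ω_d = 2.96 s.

t_p ≈ 2.96 s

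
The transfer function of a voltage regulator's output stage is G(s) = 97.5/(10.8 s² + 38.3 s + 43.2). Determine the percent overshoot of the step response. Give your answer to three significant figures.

Dividing through by 10.8: denominator becomes s² + 3.546 s + 4.000.
So ω_n = √4.000 = 2.00 rad/s and ζ = 3.546/(2·2.00) = 0.887.
%OS = 100·exp(−πζ/√(1−ζ²)) = 0.243%.

%OS ≈ 0.243%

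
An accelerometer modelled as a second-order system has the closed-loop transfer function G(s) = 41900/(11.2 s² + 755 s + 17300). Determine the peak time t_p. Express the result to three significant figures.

Dividing through by 11.2: denominator becomes s² + 67.41 s + 1545.
So ω_n = √1545 = 39.3 rad/s and ζ = 67.41/(2·39.3) = 0.858.
ω_d = 39.3·√(1 − 0.858²) = 20.2 rad/s. t_p = π/ω_d = 0.155 s.

t_p ≈ 0.155 s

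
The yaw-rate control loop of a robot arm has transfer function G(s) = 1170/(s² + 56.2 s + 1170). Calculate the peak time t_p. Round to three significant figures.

ω_n = √1170 = 34.2 rad/s; ζ = 56.2/(2·34.2) = 0.822.
ω_d = 34.2·√(1 − 0.822²) = 19.5 rad/s. Then t_p = π/ω_d = 0.161 s.

t_p ≈ 0.161 s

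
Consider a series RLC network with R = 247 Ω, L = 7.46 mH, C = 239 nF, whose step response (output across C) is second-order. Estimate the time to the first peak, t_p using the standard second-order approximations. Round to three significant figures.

For a series RLC circuit (capacitor voltage as output), ω_n = 1/√(LC) = 1/√(7.46 mH · 239 nF) = 23700 rad/s.
ζ = (R/2)·√(C/L) = (247/2)·√(239 nF/7.46 mH) = 0.699.
The damped frequency ω_d = ω_n√(1−ζ²) = 16900 rad/s. t_p = π/ω_d = 0.000186 s.

t_p ≈ 0.000186 s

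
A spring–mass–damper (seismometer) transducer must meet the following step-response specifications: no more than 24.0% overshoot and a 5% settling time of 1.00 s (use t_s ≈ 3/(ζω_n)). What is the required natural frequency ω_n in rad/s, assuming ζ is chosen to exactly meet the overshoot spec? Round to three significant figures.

ζ = −ln(OS)/√(π² + (ln OS)²). With OS = 0.240, ln OS = −1.427 and ζ = 1.427/3.451 = 0.414.
From t_s ≈ 3/(ζω_n): ω_n = 3/(ζ·t_s) = 3/(0.414·1.00) = 7.25 rad/s.

ω_n ≈ 7.25 rad/s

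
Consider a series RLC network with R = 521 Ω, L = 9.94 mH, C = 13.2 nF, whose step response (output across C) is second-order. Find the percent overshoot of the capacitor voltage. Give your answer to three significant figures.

For a series RLC circuit (capacitor voltage as output), ω_n = 1/√(LC) = 1/√(9.94 mH · 13.2 nF) = 87300 rad/s.
ζ = (R/2)·√(C/L) = (521/2)·√(13.2 nF/9.94 mH) = 0.300.
Overshoot: exp(−π·0.300/√(1−0.300²)) = 0.372, i.e. 37.2%.

%OS ≈ 37.2%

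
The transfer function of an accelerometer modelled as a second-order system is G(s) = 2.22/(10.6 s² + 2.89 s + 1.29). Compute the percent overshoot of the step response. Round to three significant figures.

%OS ≈ 26.4%

Dividing through by 10.6: denominator becomes s² + 0.2726 s + 0.1217.
So ω_n = √0.1217 = 0.349 rad/s and ζ = 0.2726/(2·0.349) = 0.391.
%OS = 100·exp(−πζ/√(1−ζ²)) = 26.4%.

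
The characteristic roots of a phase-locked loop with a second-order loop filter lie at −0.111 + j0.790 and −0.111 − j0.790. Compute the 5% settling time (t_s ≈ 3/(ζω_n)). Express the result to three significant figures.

For poles at −σ ± jω_d, ζω_n = σ = 0.111, so t_s ≈ 3/σ = 27.0 s.

t_s ≈ 27.0 s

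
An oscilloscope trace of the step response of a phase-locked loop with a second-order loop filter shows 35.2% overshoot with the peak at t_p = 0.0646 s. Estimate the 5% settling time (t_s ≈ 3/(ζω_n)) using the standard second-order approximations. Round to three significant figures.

t_s ≈ 0.186 s

From the overshoot, ζ = −ln(OS)/√(π²+ln²(OS)) = 0.315.
t_p = π/ω_d ⇒ ω_d = 48.6 rad/s; then ω_n = ω_d/√(1−ζ²) = 51.2 rad/s.
t_s ≈ 3/(ζω_n) = 3/(0.315·51.2) = 0.186 s.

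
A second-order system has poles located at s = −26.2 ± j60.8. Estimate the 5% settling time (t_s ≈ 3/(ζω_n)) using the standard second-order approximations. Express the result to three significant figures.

t_s ≈ 0.115 s

For poles at −σ ± jω_d, ζω_n = σ = 26.2, so t_s ≈ 3/σ = 0.115 s.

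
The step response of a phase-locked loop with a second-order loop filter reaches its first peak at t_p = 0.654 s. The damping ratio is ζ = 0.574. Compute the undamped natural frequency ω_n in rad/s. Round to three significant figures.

Peak time t_p = π/ω_d, so ω_d = π/t_p = π/0.654 = 4.80 rad/s.
ω_n = ω_d/√(1−ζ²) = 4.80/√0.671 = 5.87 rad/s.

ω_n ≈ 5.87 rad/s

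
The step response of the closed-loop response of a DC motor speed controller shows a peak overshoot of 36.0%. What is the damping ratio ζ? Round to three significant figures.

ζ = −ln(OS)/√(π² + (ln OS)²). With OS = 0.360, ln OS = −1.022 and ζ = 1.022/3.304 = 0.309.

ζ ≈ 0.309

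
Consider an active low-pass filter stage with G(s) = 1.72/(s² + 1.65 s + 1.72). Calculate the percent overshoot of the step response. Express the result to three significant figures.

%OS ≈ 7.87%

Matching coefficients with s² + 2ζω_n s + ω_n² gives ω_n² = 1.72 ⇒ ω_n = 1.31 rad/s, and ζ = 1.65/(2ω_n) = 0.629.
Overshoot: exp(−π·0.629/√(1−0.629²)) = 0.0787, i.e. 7.87%.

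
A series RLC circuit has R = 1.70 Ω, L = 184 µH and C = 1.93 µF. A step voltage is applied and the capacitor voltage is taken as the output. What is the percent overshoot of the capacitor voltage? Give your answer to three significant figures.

%OS ≈ 76.0%

For a series RLC circuit (capacitor voltage as output), ω_n = 1/√(LC) = 1/√(184 µH · 1.93 µF) = 53100 rad/s.
ζ = (R/2)·√(C/L) = (1.70/2)·√(1.93 µF/184 µH) = 0.0871.
%OS = 100 e^{−πζ/√(1−ζ²)} with ζ = 0.0871 gives 76.0%.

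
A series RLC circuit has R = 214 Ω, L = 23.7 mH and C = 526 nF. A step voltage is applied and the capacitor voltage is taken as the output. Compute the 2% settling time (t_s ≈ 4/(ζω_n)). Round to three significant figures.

t_s ≈ 0.000886 s

For a series RLC circuit (capacitor voltage as output), ω_n = 1/√(LC) = 1/√(23.7 mH · 526 nF) = 8960 rad/s.
ζ = (R/2)·√(C/L) = (214/2)·√(526 nF/23.7 mH) = 0.504.
t_s ≈ 4/(ζω_n) = 0.000886 s.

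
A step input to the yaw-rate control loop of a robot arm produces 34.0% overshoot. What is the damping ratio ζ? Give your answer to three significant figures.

ζ ≈ 0.325

Inverting the overshoot relation: ζ = |ln 0.340|/√(π² + ln²0.340) = 0.325.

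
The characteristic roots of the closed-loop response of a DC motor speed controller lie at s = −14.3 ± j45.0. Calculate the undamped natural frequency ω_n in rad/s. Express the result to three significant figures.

|pole| = ω_n = √(14.3² + 45.0²) = 47.2 rad/s; ζ = cos θ = σ/ω_n = 0.303.

ω_n ≈ 47.2 rad/s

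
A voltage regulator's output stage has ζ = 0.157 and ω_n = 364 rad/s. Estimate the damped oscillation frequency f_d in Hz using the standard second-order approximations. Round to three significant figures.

ω_d = ω_n√(1−ζ²) = 364·√0.975 = 359 rad/s.
f_d = ω_d/(2π) = 57.2 Hz.

f_d ≈ 57.2 Hz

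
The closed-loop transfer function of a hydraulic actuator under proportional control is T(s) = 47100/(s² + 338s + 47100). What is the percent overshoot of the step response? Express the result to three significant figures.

ω_n = √47100 = 217 rad/s; ζ = 338/(2·217) = 0.779.
Overshoot: exp(−π·0.779/√(1−0.779²)) = 0.0203, i.e. 2.03%.

%OS ≈ 2.03%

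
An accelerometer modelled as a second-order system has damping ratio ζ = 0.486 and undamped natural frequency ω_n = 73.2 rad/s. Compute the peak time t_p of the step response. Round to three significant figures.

t_p ≈ 0.0491 s

The damped frequency is ω_d = ω_n√(1−ζ²) = 73.2·√(1−0.236) = 64.0 rad/s.
Peak time t_p = π/ω_d = π/64.0 = 0.0491 s.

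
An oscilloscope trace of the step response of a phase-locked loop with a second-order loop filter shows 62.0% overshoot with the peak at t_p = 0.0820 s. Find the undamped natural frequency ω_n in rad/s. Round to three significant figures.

The overshoot fixes ζ = −ln(OS)/√(π²+ln²(OS)) = 0.150.
t_p = π/ω_d ⇒ ω_d = 38.3 rad/s; then ω_n = ω_d/√(1−ζ²) = 38.8 rad/s.

ω_n ≈ 38.8 rad/s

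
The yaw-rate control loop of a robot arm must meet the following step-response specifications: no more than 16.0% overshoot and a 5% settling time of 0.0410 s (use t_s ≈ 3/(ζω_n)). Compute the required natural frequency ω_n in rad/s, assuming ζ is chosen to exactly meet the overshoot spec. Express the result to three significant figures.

ω_n ≈ 145 rad/s

Inverting the overshoot relation: ζ = |ln 0.160|/√(π² + ln²0.160) = 0.504.
Then ω_n = 3/(ζ t_s) = 3/(0.504 × 0.0410) = 145 rad/s.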